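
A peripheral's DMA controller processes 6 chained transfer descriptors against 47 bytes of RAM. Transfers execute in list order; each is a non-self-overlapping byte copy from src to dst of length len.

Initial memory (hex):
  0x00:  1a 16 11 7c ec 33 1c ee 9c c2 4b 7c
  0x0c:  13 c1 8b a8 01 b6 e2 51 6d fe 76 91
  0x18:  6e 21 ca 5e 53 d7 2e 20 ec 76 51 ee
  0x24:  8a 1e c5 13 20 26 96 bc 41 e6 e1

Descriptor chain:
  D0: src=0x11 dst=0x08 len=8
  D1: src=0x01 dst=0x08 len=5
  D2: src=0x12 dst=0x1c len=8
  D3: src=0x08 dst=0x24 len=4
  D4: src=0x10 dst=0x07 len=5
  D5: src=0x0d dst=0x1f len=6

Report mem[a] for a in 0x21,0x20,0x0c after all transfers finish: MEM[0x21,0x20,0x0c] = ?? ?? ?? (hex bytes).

MEM[0x21,0x20,0x0c] = 6e 91 33

[0] 0x11->0x08 len=8 : b6 e2 51 6d fe 76 91 6e
[1] 0x01->0x08 len=5 : 16 11 7c ec 33
[2] 0x12->0x1c len=8 : e2 51 6d fe 76 91 6e 21
[3] 0x08->0x24 len=4 : 16 11 7c ec
[4] 0x10->0x07 len=5 : 01 b6 e2 51 6d
[5] 0x0d->0x1f len=6 : 76 91 6e 01 b6 e2
query mem[0x21]=0x6e, mem[0x20]=0x91, mem[0x0c]=0x33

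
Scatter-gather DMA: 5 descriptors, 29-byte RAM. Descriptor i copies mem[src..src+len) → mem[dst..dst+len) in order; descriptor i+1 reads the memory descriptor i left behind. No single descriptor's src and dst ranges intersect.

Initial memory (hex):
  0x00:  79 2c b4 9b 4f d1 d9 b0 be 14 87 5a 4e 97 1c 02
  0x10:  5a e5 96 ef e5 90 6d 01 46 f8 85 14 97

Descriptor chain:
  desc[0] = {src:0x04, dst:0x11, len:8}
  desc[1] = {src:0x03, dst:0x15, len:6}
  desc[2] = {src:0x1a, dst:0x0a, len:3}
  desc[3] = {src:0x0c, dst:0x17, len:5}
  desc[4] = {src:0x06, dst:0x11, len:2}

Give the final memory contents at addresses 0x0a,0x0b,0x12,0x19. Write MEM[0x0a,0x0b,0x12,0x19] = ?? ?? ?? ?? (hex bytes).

[0] 0x04->0x11 len=8 : 4f d1 d9 b0 be 14 87 5a
[1] 0x03->0x15 len=6 : 9b 4f d1 d9 b0 be
[2] 0x1a->0x0a len=3 : be 14 97
[3] 0x0c->0x17 len=5 : 97 97 1c 02 5a
[4] 0x06->0x11 len=2 : d9 b0
query mem[0x0a]=0xbe, mem[0x0b]=0x14, mem[0x12]=0xb0, mem[0x19]=0x1c

MEM[0x0a,0x0b,0x12,0x19] = be 14 b0 1c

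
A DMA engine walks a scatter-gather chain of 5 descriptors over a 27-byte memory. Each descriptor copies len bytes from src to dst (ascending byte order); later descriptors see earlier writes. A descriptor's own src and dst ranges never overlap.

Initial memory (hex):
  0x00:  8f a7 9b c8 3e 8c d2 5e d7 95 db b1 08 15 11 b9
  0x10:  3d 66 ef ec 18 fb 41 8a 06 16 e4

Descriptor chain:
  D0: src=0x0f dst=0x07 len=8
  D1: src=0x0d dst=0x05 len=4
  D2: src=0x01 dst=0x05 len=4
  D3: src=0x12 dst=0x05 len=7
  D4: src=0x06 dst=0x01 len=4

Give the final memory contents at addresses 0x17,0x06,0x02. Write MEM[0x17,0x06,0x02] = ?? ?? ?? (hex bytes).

  after D0: wrote 8B at 0x07 = b93d66efec18fb41
  after D1: wrote 4B at 0x05 = fb41b93d
  after D2: wrote 4B at 0x05 = a79bc83e
  after D3: wrote 7B at 0x05 = efec18fb418a06
  after D4: wrote 4B at 0x01 = ec18fb41
query mem[0x17]=0x8a, mem[0x06]=0xec, mem[0x02]=0x18

MEM[0x17,0x06,0x02] = 8a ec 18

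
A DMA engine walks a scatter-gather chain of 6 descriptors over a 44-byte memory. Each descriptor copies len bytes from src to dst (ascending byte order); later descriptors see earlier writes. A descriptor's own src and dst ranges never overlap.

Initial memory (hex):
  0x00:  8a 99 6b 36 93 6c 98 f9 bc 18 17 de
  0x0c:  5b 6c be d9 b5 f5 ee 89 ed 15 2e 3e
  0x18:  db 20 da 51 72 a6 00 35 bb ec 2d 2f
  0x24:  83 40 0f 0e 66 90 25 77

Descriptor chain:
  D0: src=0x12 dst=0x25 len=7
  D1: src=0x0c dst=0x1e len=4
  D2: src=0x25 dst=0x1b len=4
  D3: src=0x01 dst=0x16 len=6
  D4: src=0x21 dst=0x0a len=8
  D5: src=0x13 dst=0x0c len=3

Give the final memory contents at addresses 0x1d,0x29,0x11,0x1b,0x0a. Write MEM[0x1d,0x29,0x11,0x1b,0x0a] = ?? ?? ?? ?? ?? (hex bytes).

#0 dst[0x25+7] := {0xee,0x89,0xed,0x15,0x2e,0x3e,0xdb}
#1 dst[0x1e+4] := {0x5b,0x6c,0xbe,0xd9}
#2 dst[0x1b+4] := {0xee,0x89,0xed,0x15}
#3 dst[0x16+6] := {0x99,0x6b,0x36,0x93,0x6c,0x98}
#4 dst[0x0a+8] := {0xd9,0x2d,0x2f,0x83,0xee,0x89,0xed,0x15}
#5 dst[0x0c+3] := {0x89,0xed,0x15}
query mem[0x1d]=0xed, mem[0x29]=0x2e, mem[0x11]=0x15, mem[0x1b]=0x98, mem[0x0a]=0xd9

MEM[0x1d,0x29,0x11,0x1b,0x0a] = ed 2e 15 98 d9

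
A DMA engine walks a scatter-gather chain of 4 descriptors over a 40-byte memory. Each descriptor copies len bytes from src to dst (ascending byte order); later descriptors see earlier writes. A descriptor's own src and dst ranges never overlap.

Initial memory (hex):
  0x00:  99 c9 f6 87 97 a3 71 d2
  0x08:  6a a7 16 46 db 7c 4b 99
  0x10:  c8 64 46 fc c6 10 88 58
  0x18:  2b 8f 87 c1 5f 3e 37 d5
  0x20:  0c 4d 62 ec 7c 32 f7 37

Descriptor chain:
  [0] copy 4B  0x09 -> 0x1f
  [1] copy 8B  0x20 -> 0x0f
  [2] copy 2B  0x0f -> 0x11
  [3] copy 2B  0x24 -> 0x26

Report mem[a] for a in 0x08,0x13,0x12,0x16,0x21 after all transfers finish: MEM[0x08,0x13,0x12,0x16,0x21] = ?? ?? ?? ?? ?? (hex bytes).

D0: mem[0x1f..0x22] <- [a7 16 46 db]
D1: mem[0x0f..0x16] <- [16 46 db ec 7c 32 f7 37]
D2: mem[0x11..0x12] <- [16 46]
D3: mem[0x26..0x27] <- [7c 32]
query mem[0x08]=0x6a, mem[0x13]=0x7c, mem[0x12]=0x46, mem[0x16]=0x37, mem[0x21]=0x46

MEM[0x08,0x13,0x12,0x16,0x21] = 6a 7c 46 37 46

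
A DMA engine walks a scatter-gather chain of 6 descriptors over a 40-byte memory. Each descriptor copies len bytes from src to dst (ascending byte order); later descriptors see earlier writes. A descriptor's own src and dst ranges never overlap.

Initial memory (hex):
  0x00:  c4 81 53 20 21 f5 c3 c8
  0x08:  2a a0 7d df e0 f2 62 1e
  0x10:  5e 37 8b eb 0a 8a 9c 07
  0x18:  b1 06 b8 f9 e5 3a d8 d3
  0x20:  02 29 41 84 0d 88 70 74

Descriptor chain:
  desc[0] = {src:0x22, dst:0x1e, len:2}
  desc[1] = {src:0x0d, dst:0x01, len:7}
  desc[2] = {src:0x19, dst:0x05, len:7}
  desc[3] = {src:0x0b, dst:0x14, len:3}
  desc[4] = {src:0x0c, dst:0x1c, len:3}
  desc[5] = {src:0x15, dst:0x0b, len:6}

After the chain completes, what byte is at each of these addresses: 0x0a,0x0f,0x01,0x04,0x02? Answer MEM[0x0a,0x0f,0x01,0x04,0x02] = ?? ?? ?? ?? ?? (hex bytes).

#0 dst[0x1e+2] := {0x41,0x84}
#1 dst[0x01+7] := {0xf2,0x62,0x1e,0x5e,0x37,0x8b,0xeb}
#2 dst[0x05+7] := {0x06,0xb8,0xf9,0xe5,0x3a,0x41,0x84}
#3 dst[0x14+3] := {0x84,0xe0,0xf2}
#4 dst[0x1c+3] := {0xe0,0xf2,0x62}
#5 dst[0x0b+6] := {0xe0,0xf2,0x07,0xb1,0x06,0xb8}
query mem[0x0a]=0x41, mem[0x0f]=0x06, mem[0x01]=0xf2, mem[0x04]=0x5e, mem[0x02]=0x62

MEM[0x0a,0x0f,0x01,0x04,0x02] = 41 06 f2 5e 62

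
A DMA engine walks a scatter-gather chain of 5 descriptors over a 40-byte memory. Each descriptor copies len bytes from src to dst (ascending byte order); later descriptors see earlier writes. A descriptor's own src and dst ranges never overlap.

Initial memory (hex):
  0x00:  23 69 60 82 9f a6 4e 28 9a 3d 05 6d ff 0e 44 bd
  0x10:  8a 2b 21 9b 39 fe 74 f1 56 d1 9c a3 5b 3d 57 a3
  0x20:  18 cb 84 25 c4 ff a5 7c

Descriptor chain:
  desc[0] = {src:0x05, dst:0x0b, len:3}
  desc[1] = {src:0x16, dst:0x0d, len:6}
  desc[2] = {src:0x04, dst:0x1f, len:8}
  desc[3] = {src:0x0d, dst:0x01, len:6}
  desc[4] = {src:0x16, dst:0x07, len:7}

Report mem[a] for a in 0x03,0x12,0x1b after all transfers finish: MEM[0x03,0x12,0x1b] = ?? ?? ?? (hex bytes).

D0: mem[0x0b..0x0d] <- [a6 4e 28]
D1: mem[0x0d..0x12] <- [74 f1 56 d1 9c a3]
D2: mem[0x1f..0x26] <- [9f a6 4e 28 9a 3d 05 a6]
D3: mem[0x01..0x06] <- [74 f1 56 d1 9c a3]
D4: mem[0x07..0x0d] <- [74 f1 56 d1 9c a3 5b]
query mem[0x03]=0x56, mem[0x12]=0xa3, mem[0x1b]=0xa3

MEM[0x03,0x12,0x1b] = 56 a3 a3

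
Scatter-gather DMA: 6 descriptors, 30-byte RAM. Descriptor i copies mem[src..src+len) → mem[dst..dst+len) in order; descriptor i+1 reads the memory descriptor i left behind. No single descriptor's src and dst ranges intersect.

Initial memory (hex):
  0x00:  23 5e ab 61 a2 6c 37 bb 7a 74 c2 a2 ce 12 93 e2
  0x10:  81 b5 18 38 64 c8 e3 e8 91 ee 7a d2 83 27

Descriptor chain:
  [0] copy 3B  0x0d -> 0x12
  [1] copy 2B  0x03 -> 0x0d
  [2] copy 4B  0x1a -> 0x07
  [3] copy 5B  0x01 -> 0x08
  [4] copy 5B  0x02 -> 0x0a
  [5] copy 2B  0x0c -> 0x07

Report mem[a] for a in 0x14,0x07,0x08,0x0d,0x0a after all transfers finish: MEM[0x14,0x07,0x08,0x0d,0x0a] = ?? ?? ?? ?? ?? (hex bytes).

  after D0: wrote 3B at 0x12 = 1293e2
  after D1: wrote 2B at 0x0d = 61a2
  after D2: wrote 4B at 0x07 = 7ad28327
  after D3: wrote 5B at 0x08 = 5eab61a26c
  after D4: wrote 5B at 0x0a = ab61a26c37
  after D5: wrote 2B at 0x07 = a26c
query mem[0x14]=0xe2, mem[0x07]=0xa2, mem[0x08]=0x6c, mem[0x0d]=0x6c, mem[0x0a]=0xab

MEM[0x14,0x07,0x08,0x0d,0x0a] = e2 a2 6c 6c ab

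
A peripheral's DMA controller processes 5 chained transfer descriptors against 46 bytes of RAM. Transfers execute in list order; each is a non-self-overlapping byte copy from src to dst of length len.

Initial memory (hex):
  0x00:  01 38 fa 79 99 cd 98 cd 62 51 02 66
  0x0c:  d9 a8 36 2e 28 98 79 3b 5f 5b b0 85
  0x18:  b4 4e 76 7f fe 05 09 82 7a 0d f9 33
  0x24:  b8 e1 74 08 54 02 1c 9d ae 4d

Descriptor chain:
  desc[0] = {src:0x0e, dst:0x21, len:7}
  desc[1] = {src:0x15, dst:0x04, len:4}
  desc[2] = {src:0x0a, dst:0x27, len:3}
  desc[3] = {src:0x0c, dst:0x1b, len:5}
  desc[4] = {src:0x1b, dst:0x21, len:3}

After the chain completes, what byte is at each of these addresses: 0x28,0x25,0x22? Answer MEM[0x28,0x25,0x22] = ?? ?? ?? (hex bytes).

D0: mem[0x21..0x27] <- [36 2e 28 98 79 3b 5f]
D1: mem[0x04..0x07] <- [5b b0 85 b4]
D2: mem[0x27..0x29] <- [02 66 d9]
D3: mem[0x1b..0x1f] <- [d9 a8 36 2e 28]
D4: mem[0x21..0x23] <- [d9 a8 36]
query mem[0x28]=0x66, mem[0x25]=0x79, mem[0x22]=0xa8

MEM[0x28,0x25,0x22] = 66 79 a8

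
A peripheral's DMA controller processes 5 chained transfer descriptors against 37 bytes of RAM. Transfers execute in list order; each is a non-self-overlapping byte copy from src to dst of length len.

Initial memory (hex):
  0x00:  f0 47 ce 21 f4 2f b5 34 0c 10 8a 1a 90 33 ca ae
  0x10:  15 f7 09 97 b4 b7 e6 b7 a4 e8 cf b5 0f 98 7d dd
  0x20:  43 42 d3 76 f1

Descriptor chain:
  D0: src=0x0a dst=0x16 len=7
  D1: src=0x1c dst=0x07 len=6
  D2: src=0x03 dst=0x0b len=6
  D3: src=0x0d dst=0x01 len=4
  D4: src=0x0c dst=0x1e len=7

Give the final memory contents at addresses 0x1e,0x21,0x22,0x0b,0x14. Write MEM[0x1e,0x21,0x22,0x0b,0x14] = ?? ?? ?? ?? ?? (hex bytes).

MEM[0x1e,0x21,0x22,0x0b,0x14] = f4 15 98 21 b4

D0: mem[0x16..0x1c] <- [8a 1a 90 33 ca ae 15]
D1: mem[0x07..0x0c] <- [15 98 7d dd 43 42]
D2: mem[0x0b..0x10] <- [21 f4 2f b5 15 98]
D3: mem[0x01..0x04] <- [2f b5 15 98]
D4: mem[0x1e..0x24] <- [f4 2f b5 15 98 f7 09]
query mem[0x1e]=0xf4, mem[0x21]=0x15, mem[0x22]=0x98, mem[0x0b]=0x21, mem[0x14]=0xb4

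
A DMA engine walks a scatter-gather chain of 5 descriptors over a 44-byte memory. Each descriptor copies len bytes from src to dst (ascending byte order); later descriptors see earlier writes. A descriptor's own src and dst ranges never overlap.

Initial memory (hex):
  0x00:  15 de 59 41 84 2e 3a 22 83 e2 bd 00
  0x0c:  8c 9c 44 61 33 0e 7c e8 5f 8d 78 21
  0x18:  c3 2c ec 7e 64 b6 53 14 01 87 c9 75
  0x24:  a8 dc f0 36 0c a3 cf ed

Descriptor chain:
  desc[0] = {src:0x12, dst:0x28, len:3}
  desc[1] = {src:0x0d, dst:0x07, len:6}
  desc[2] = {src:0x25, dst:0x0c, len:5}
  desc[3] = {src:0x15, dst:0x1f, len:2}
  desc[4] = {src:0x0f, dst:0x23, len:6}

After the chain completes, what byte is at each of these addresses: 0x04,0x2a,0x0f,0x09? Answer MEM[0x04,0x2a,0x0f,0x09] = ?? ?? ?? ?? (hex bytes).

#0 dst[0x28+3] := {0x7c,0xe8,0x5f}
#1 dst[0x07+6] := {0x9c,0x44,0x61,0x33,0x0e,0x7c}
#2 dst[0x0c+5] := {0xdc,0xf0,0x36,0x7c,0xe8}
#3 dst[0x1f+2] := {0x8d,0x78}
#4 dst[0x23+6] := {0x7c,0xe8,0x0e,0x7c,0xe8,0x5f}
query mem[0x04]=0x84, mem[0x2a]=0x5f, mem[0x0f]=0x7c, mem[0x09]=0x61

MEM[0x04,0x2a,0x0f,0x09] = 84 5f 7c 61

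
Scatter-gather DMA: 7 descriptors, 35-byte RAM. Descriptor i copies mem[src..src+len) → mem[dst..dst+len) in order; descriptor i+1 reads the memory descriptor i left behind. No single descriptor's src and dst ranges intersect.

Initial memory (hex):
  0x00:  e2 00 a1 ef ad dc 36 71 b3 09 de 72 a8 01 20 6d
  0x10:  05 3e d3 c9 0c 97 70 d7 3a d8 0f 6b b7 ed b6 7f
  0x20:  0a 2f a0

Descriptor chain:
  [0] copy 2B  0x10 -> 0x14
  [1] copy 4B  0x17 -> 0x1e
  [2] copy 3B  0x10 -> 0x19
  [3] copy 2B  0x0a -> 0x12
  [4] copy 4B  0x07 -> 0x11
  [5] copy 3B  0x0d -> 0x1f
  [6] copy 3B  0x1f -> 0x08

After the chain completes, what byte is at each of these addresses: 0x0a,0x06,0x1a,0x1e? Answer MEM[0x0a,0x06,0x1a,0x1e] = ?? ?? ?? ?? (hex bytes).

MEM[0x0a,0x06,0x1a,0x1e] = 6d 36 3e d7

#0 dst[0x14+2] := {0x05,0x3e}
#1 dst[0x1e+4] := {0xd7,0x3a,0xd8,0x0f}
#2 dst[0x19+3] := {0x05,0x3e,0xd3}
#3 dst[0x12+2] := {0xde,0x72}
#4 dst[0x11+4] := {0x71,0xb3,0x09,0xde}
#5 dst[0x1f+3] := {0x01,0x20,0x6d}
#6 dst[0x08+3] := {0x01,0x20,0x6d}
query mem[0x0a]=0x6d, mem[0x06]=0x36, mem[0x1a]=0x3e, mem[0x1e]=0xd7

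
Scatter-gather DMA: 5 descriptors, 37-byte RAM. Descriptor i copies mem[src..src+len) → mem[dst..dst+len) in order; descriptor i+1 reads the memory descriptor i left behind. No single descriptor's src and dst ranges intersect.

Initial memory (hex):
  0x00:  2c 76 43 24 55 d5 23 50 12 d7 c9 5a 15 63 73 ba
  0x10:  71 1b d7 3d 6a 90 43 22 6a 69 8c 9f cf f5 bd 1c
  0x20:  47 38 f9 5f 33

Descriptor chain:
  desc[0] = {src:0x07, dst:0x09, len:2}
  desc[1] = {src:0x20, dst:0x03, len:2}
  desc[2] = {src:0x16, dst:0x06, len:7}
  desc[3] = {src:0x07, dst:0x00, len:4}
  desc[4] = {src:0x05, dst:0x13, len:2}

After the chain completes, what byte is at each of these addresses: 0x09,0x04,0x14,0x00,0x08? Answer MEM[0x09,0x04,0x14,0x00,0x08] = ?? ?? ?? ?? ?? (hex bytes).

MEM[0x09,0x04,0x14,0x00,0x08] = 69 38 43 22 6a

  after D0: wrote 2B at 0x09 = 5012
  after D1: wrote 2B at 0x03 = 4738
  after D2: wrote 7B at 0x06 = 43226a698c9fcf
  after D3: wrote 4B at 0x00 = 226a698c
  after D4: wrote 2B at 0x13 = d543
query mem[0x09]=0x69, mem[0x04]=0x38, mem[0x14]=0x43, mem[0x00]=0x22, mem[0x08]=0x6a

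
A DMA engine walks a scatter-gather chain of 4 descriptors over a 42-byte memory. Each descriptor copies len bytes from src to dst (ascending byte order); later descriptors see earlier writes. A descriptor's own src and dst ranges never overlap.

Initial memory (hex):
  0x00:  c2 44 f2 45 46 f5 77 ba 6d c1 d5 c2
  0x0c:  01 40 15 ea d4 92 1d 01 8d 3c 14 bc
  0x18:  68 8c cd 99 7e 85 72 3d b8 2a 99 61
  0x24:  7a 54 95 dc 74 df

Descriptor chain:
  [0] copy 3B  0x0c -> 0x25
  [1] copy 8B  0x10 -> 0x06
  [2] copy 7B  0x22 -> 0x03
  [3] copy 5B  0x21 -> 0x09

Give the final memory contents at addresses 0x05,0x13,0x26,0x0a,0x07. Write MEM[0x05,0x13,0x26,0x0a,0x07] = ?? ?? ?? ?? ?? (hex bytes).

MEM[0x05,0x13,0x26,0x0a,0x07] = 7a 01 40 99 40

  after D0: wrote 3B at 0x25 = 014015
  after D1: wrote 8B at 0x06 = d4921d018d3c14bc
  after D2: wrote 7B at 0x03 = 99617a01401574
  after D3: wrote 5B at 0x09 = 2a99617a01
query mem[0x05]=0x7a, mem[0x13]=0x01, mem[0x26]=0x40, mem[0x0a]=0x99, mem[0x07]=0x40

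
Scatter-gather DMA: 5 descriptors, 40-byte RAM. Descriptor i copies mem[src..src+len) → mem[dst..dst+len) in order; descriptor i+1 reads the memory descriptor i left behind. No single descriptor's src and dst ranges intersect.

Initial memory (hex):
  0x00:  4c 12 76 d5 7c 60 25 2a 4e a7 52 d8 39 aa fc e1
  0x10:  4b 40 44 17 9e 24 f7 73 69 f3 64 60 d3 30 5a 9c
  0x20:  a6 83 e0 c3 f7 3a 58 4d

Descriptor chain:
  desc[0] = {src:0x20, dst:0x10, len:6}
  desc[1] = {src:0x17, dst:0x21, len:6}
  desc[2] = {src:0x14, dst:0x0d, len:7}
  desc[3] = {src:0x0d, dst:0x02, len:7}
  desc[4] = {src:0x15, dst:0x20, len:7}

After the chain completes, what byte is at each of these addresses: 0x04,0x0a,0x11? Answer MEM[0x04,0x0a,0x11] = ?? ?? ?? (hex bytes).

MEM[0x04,0x0a,0x11] = f7 52 69

[0] 0x20->0x10 len=6 : a6 83 e0 c3 f7 3a
[1] 0x17->0x21 len=6 : 73 69 f3 64 60 d3
[2] 0x14->0x0d len=7 : f7 3a f7 73 69 f3 64
[3] 0x0d->0x02 len=7 : f7 3a f7 73 69 f3 64
[4] 0x15->0x20 len=7 : 3a f7 73 69 f3 64 60
query mem[0x04]=0xf7, mem[0x0a]=0x52, mem[0x11]=0x69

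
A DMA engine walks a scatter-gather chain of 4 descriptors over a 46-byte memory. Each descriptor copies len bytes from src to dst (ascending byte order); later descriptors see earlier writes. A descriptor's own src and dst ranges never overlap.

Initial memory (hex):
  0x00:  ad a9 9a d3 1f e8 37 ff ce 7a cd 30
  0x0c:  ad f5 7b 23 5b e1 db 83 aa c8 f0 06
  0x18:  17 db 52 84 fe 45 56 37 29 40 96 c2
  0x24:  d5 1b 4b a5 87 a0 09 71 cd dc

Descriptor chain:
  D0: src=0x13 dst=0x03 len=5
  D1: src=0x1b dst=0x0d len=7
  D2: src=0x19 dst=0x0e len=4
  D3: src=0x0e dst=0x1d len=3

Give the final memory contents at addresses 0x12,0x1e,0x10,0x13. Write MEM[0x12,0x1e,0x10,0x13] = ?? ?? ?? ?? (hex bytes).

#0 dst[0x03+5] := {0x83,0xaa,0xc8,0xf0,0x06}
#1 dst[0x0d+7] := {0x84,0xfe,0x45,0x56,0x37,0x29,0x40}
#2 dst[0x0e+4] := {0xdb,0x52,0x84,0xfe}
#3 dst[0x1d+3] := {0xdb,0x52,0x84}
query mem[0x12]=0x29, mem[0x1e]=0x52, mem[0x10]=0x84, mem[0x13]=0x40

MEM[0x12,0x1e,0x10,0x13] = 29 52 84 40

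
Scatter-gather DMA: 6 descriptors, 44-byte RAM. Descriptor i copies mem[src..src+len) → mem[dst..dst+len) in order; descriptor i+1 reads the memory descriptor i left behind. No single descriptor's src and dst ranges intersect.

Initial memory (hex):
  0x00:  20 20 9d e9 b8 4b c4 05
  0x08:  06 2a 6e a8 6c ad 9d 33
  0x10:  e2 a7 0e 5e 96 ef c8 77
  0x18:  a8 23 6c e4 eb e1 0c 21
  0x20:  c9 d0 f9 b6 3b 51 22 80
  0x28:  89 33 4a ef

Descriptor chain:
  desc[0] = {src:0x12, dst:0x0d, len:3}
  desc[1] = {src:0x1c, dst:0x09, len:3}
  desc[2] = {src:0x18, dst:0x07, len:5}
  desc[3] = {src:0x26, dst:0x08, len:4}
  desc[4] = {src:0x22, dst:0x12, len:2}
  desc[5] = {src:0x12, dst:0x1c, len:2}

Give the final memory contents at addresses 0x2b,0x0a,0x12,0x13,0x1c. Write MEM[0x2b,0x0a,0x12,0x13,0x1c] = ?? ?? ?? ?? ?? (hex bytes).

  after D0: wrote 3B at 0x0d = 0e5e96
  after D1: wrote 3B at 0x09 = ebe10c
  after D2: wrote 5B at 0x07 = a8236ce4eb
  after D3: wrote 4B at 0x08 = 22808933
  after D4: wrote 2B at 0x12 = f9b6
  after D5: wrote 2B at 0x1c = f9b6
query mem[0x2b]=0xef, mem[0x0a]=0x89, mem[0x12]=0xf9, mem[0x13]=0xb6, mem[0x1c]=0xf9

MEM[0x2b,0x0a,0x12,0x13,0x1c] = ef 89 f9 b6 f9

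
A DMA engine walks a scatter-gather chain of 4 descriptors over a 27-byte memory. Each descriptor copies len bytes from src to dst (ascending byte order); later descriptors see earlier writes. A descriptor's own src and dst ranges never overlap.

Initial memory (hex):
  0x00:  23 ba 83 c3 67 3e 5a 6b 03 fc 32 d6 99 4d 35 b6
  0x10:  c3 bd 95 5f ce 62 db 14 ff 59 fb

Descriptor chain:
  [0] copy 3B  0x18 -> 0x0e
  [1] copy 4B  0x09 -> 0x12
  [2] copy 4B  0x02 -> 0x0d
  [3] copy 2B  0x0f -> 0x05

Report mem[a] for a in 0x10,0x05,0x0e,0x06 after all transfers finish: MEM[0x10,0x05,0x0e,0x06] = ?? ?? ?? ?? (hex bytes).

MEM[0x10,0x05,0x0e,0x06] = 3e 67 c3 3e

D0: mem[0x0e..0x10] <- [ff 59 fb]
D1: mem[0x12..0x15] <- [fc 32 d6 99]
D2: mem[0x0d..0x10] <- [83 c3 67 3e]
D3: mem[0x05..0x06] <- [67 3e]
query mem[0x10]=0x3e, mem[0x05]=0x67, mem[0x0e]=0xc3, mem[0x06]=0x3e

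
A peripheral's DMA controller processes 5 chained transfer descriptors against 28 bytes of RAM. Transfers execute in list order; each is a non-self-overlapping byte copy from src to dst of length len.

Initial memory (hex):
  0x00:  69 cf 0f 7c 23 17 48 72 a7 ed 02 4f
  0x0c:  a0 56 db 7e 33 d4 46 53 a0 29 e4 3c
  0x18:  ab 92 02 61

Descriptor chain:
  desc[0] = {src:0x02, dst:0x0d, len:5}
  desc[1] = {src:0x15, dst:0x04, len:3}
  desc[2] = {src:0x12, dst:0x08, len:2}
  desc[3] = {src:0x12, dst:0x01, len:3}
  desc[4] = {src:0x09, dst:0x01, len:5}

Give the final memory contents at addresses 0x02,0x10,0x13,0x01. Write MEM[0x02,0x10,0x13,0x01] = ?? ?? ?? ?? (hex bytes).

  after D0: wrote 5B at 0x0d = 0f7c231748
  after D1: wrote 3B at 0x04 = 29e43c
  after D2: wrote 2B at 0x08 = 4653
  after D3: wrote 3B at 0x01 = 4653a0
  after D4: wrote 5B at 0x01 = 53024fa00f
query mem[0x02]=0x02, mem[0x10]=0x17, mem[0x13]=0x53, mem[0x01]=0x53

MEM[0x02,0x10,0x13,0x01] = 02 17 53 53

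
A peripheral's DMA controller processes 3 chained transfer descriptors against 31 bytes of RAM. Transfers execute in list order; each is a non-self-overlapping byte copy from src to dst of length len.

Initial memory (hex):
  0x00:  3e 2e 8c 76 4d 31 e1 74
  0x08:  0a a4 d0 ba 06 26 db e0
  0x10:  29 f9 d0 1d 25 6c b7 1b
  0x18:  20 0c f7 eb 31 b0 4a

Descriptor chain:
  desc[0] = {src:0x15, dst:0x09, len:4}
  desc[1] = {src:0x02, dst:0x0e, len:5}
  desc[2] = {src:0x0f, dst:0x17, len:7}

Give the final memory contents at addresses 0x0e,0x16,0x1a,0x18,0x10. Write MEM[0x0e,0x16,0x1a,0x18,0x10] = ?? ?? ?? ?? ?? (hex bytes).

[0] 0x15->0x09 len=4 : 6c b7 1b 20
[1] 0x02->0x0e len=5 : 8c 76 4d 31 e1
[2] 0x0f->0x17 len=7 : 76 4d 31 e1 1d 25 6c
query mem[0x0e]=0x8c, mem[0x16]=0xb7, mem[0x1a]=0xe1, mem[0x18]=0x4d, mem[0x10]=0x4d

MEM[0x0e,0x16,0x1a,0x18,0x10] = 8c b7 e1 4d 4d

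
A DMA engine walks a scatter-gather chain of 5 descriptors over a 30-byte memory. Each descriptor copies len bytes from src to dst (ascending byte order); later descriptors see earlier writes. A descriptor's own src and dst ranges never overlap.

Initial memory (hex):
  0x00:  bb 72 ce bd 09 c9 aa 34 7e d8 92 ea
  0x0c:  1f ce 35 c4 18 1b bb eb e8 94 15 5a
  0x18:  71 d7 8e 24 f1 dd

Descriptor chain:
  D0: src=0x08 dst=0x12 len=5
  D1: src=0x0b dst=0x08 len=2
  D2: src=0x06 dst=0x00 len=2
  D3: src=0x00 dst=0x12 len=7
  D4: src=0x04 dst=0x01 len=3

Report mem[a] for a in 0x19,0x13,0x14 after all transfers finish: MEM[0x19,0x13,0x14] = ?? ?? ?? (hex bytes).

MEM[0x19,0x13,0x14] = d7 34 ce

#0 dst[0x12+5] := {0x7e,0xd8,0x92,0xea,0x1f}
#1 dst[0x08+2] := {0xea,0x1f}
#2 dst[0x00+2] := {0xaa,0x34}
#3 dst[0x12+7] := {0xaa,0x34,0xce,0xbd,0x09,0xc9,0xaa}
#4 dst[0x01+3] := {0x09,0xc9,0xaa}
query mem[0x19]=0xd7, mem[0x13]=0x34, mem[0x14]=0xce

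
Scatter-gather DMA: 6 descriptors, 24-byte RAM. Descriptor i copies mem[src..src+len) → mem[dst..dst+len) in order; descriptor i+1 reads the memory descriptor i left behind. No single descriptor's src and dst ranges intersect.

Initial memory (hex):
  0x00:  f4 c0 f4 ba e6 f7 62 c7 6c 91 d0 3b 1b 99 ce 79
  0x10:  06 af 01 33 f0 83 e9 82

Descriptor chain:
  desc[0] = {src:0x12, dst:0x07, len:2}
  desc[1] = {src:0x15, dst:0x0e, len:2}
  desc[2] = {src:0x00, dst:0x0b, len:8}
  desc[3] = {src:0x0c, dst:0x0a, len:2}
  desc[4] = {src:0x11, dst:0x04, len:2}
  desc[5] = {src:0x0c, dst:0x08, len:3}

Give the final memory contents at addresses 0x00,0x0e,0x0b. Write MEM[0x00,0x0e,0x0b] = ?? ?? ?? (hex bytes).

#0 dst[0x07+2] := {0x01,0x33}
#1 dst[0x0e+2] := {0x83,0xe9}
#2 dst[0x0b+8] := {0xf4,0xc0,0xf4,0xba,0xe6,0xf7,0x62,0x01}
#3 dst[0x0a+2] := {0xc0,0xf4}
#4 dst[0x04+2] := {0x62,0x01}
#5 dst[0x08+3] := {0xc0,0xf4,0xba}
query mem[0x00]=0xf4, mem[0x0e]=0xba, mem[0x0b]=0xf4

MEM[0x00,0x0e,0x0b] = f4 ba f4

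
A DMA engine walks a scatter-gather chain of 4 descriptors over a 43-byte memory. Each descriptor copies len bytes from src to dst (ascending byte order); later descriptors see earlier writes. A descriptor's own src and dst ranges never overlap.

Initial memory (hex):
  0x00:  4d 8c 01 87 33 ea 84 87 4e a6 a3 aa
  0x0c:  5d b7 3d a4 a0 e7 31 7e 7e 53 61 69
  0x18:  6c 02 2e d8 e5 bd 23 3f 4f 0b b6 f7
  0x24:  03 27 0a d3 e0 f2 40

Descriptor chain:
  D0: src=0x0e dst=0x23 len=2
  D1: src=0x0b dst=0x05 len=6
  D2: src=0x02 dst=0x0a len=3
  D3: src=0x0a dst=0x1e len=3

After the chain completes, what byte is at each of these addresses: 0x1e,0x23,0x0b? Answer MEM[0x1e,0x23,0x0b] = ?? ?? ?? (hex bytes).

[0] 0x0e->0x23 len=2 : 3d a4
[1] 0x0b->0x05 len=6 : aa 5d b7 3d a4 a0
[2] 0x02->0x0a len=3 : 01 87 33
[3] 0x0a->0x1e len=3 : 01 87 33
query mem[0x1e]=0x01, mem[0x23]=0x3d, mem[0x0b]=0x87

MEM[0x1e,0x23,0x0b] = 01 3d 87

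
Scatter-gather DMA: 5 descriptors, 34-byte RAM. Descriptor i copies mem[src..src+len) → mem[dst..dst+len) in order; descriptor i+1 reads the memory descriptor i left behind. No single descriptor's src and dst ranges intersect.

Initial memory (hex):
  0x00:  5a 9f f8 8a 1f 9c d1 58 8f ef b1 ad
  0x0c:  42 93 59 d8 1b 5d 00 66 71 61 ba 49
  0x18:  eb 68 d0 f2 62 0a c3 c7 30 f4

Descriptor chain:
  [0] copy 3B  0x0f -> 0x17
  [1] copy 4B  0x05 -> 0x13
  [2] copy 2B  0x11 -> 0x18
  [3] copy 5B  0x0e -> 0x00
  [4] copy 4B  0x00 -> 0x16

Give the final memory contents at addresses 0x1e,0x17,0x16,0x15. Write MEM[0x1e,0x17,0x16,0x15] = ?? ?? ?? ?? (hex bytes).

D0: mem[0x17..0x19] <- [d8 1b 5d]
D1: mem[0x13..0x16] <- [9c d1 58 8f]
D2: mem[0x18..0x19] <- [5d 00]
D3: mem[0x00..0x04] <- [59 d8 1b 5d 00]
D4: mem[0x16..0x19] <- [59 d8 1b 5d]
query mem[0x1e]=0xc3, mem[0x17]=0xd8, mem[0x16]=0x59, mem[0x15]=0x58

MEM[0x1e,0x17,0x16,0x15] = c3 d8 59 58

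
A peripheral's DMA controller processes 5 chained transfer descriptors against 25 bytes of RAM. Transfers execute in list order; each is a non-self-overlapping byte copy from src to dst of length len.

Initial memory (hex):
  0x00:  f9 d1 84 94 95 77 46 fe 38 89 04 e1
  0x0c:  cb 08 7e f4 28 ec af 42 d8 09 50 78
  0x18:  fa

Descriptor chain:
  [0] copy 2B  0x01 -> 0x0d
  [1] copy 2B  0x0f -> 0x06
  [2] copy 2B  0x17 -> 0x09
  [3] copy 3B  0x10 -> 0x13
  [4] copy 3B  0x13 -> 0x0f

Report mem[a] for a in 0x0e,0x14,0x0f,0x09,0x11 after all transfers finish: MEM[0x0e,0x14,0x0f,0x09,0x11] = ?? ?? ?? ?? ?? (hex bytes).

MEM[0x0e,0x14,0x0f,0x09,0x11] = 84 ec 28 78 af

D0: mem[0x0d..0x0e] <- [d1 84]
D1: mem[0x06..0x07] <- [f4 28]
D2: mem[0x09..0x0a] <- [78 fa]
D3: mem[0x13..0x15] <- [28 ec af]
D4: mem[0x0f..0x11] <- [28 ec af]
query mem[0x0e]=0x84, mem[0x14]=0xec, mem[0x0f]=0x28, mem[0x09]=0x78, mem[0x11]=0xaf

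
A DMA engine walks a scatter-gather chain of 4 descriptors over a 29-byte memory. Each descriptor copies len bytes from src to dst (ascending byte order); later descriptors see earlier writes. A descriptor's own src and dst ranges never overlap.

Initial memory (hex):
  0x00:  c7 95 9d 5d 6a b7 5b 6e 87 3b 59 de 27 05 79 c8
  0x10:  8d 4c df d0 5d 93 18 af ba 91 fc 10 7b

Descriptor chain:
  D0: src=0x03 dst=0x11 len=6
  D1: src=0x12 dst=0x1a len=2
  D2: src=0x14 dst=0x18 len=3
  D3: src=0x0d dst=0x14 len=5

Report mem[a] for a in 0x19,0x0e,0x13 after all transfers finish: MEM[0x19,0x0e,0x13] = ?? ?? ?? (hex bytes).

MEM[0x19,0x0e,0x13] = 6e 79 b7

[0] 0x03->0x11 len=6 : 5d 6a b7 5b 6e 87
[1] 0x12->0x1a len=2 : 6a b7
[2] 0x14->0x18 len=3 : 5b 6e 87
[3] 0x0d->0x14 len=5 : 05 79 c8 8d 5d
query mem[0x19]=0x6e, mem[0x0e]=0x79, mem[0x13]=0xb7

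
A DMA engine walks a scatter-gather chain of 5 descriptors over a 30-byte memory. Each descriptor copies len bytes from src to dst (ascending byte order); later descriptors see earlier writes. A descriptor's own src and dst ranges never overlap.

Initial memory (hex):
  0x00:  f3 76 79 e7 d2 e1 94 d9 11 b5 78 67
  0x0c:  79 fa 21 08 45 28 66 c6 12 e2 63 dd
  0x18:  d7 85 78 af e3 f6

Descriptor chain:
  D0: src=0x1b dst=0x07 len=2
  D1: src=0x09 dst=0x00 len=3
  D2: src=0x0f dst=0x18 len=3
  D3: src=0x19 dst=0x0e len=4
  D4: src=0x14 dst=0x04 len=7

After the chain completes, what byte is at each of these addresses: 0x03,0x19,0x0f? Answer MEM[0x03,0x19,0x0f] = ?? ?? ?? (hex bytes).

MEM[0x03,0x19,0x0f] = e7 45 28

  after D0: wrote 2B at 0x07 = afe3
  after D1: wrote 3B at 0x00 = b57867
  after D2: wrote 3B at 0x18 = 084528
  after D3: wrote 4B at 0x0e = 4528afe3
  after D4: wrote 7B at 0x04 = 12e263dd084528
query mem[0x03]=0xe7, mem[0x19]=0x45, mem[0x0f]=0x28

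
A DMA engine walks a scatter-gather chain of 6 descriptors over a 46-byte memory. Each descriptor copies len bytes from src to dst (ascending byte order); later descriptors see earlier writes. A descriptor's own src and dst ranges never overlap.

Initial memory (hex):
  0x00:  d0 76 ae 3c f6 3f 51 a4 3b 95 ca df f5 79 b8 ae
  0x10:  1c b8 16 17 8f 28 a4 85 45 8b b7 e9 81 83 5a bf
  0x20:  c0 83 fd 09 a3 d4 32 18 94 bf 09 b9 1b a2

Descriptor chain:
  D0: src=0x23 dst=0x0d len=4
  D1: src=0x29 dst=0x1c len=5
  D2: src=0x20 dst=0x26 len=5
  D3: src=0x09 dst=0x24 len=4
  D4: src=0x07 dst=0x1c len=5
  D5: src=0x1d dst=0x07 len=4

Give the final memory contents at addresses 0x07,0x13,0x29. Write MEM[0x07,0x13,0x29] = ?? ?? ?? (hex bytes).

#0 dst[0x0d+4] := {0x09,0xa3,0xd4,0x32}
#1 dst[0x1c+5] := {0xbf,0x09,0xb9,0x1b,0xa2}
#2 dst[0x26+5] := {0xa2,0x83,0xfd,0x09,0xa3}
#3 dst[0x24+4] := {0x95,0xca,0xdf,0xf5}
#4 dst[0x1c+5] := {0xa4,0x3b,0x95,0xca,0xdf}
#5 dst[0x07+4] := {0x3b,0x95,0xca,0xdf}
query mem[0x07]=0x3b, mem[0x13]=0x17, mem[0x29]=0x09

MEM[0x07,0x13,0x29] = 3b 17 09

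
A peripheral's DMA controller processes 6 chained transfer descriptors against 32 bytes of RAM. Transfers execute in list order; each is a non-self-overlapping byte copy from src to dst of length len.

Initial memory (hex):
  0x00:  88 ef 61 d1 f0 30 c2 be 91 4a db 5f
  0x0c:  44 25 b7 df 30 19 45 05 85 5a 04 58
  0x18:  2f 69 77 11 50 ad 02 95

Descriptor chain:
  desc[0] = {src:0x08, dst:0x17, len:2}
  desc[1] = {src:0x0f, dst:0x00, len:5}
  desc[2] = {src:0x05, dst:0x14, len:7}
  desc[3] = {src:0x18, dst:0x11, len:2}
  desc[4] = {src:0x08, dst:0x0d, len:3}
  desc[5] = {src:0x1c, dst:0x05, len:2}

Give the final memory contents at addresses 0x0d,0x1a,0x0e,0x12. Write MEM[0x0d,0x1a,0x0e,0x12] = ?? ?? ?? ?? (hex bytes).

[0] 0x08->0x17 len=2 : 91 4a
[1] 0x0f->0x00 len=5 : df 30 19 45 05
[2] 0x05->0x14 len=7 : 30 c2 be 91 4a db 5f
[3] 0x18->0x11 len=2 : 4a db
[4] 0x08->0x0d len=3 : 91 4a db
[5] 0x1c->0x05 len=2 : 50 ad
query mem[0x0d]=0x91, mem[0x1a]=0x5f, mem[0x0e]=0x4a, mem[0x12]=0xdb

MEM[0x0d,0x1a,0x0e,0x12] = 91 5f 4a db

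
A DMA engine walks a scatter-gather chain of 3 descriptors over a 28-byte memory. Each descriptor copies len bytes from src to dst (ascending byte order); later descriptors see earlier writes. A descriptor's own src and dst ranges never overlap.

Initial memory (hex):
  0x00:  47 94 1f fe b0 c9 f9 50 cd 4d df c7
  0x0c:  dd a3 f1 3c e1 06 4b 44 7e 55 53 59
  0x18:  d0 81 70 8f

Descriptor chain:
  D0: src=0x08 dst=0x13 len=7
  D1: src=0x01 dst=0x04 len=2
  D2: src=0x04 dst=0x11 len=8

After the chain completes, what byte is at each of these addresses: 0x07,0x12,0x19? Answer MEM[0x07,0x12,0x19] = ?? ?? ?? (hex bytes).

#0 dst[0x13+7] := {0xcd,0x4d,0xdf,0xc7,0xdd,0xa3,0xf1}
#1 dst[0x04+2] := {0x94,0x1f}
#2 dst[0x11+8] := {0x94,0x1f,0xf9,0x50,0xcd,0x4d,0xdf,0xc7}
query mem[0x07]=0x50, mem[0x12]=0x1f, mem[0x19]=0xf1

MEM[0x07,0x12,0x19] = 50 1f f1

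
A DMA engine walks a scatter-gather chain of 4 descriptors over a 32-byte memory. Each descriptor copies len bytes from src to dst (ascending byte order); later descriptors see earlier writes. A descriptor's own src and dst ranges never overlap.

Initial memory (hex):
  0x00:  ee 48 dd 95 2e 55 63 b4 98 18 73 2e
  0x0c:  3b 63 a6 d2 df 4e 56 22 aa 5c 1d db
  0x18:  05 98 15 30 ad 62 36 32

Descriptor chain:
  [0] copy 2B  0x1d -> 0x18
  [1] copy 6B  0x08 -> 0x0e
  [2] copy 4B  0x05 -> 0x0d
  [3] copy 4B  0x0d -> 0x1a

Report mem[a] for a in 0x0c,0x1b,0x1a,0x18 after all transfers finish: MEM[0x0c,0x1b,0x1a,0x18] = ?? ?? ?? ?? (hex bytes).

  after D0: wrote 2B at 0x18 = 6236
  after D1: wrote 6B at 0x0e = 9818732e3b63
  after D2: wrote 4B at 0x0d = 5563b498
  after D3: wrote 4B at 0x1a = 5563b498
query mem[0x0c]=0x3b, mem[0x1b]=0x63, mem[0x1a]=0x55, mem[0x18]=0x62

MEM[0x0c,0x1b,0x1a,0x18] = 3b 63 55 62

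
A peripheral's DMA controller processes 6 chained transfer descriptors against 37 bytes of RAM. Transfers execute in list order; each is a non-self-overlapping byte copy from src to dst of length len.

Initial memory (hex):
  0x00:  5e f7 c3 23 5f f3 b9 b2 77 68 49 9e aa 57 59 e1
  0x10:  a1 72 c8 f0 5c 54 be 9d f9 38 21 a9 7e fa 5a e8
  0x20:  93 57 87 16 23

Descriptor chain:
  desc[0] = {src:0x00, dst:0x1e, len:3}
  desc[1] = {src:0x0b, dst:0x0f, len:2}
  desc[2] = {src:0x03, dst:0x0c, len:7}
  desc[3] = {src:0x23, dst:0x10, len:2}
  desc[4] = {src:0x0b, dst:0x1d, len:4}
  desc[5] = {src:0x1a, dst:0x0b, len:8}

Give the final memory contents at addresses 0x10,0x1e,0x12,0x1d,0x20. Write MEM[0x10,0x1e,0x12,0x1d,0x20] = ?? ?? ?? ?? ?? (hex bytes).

  after D0: wrote 3B at 0x1e = 5ef7c3
  after D1: wrote 2B at 0x0f = 9eaa
  after D2: wrote 7B at 0x0c = 235ff3b9b27768
  after D3: wrote 2B at 0x10 = 1623
  after D4: wrote 4B at 0x1d = 9e235ff3
  after D5: wrote 8B at 0x0b = 21a97e9e235ff357
query mem[0x10]=0x5f, mem[0x1e]=0x23, mem[0x12]=0x57, mem[0x1d]=0x9e, mem[0x20]=0xf3

MEM[0x10,0x1e,0x12,0x1d,0x20] = 5f 23 57 9e f3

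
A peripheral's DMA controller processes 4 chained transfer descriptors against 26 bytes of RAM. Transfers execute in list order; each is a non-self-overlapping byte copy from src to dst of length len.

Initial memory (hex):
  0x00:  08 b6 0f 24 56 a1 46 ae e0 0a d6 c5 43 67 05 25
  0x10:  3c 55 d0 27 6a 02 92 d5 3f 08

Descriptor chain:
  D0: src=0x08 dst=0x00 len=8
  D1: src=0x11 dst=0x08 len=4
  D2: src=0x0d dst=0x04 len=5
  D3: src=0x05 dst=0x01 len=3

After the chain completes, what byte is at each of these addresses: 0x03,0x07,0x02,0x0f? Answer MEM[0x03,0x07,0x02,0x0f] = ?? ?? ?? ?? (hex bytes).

D0: mem[0x00..0x07] <- [e0 0a d6 c5 43 67 05 25]
D1: mem[0x08..0x0b] <- [55 d0 27 6a]
D2: mem[0x04..0x08] <- [67 05 25 3c 55]
D3: mem[0x01..0x03] <- [05 25 3c]
query mem[0x03]=0x3c, mem[0x07]=0x3c, mem[0x02]=0x25, mem[0x0f]=0x25

MEM[0x03,0x07,0x02,0x0f] = 3c 3c 25 25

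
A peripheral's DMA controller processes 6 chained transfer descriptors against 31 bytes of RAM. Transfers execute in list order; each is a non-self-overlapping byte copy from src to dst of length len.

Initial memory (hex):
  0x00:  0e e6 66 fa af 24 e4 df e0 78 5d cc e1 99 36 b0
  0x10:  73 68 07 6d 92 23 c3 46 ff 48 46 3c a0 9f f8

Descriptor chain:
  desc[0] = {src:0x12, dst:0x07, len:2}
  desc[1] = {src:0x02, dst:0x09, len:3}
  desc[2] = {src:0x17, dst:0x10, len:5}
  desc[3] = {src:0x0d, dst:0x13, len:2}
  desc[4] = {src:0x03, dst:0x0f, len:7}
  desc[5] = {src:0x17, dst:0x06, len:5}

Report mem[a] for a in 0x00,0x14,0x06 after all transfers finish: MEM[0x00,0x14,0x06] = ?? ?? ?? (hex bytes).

MEM[0x00,0x14,0x06] = 0e 6d 46

[0] 0x12->0x07 len=2 : 07 6d
[1] 0x02->0x09 len=3 : 66 fa af
[2] 0x17->0x10 len=5 : 46 ff 48 46 3c
[3] 0x0d->0x13 len=2 : 99 36
[4] 0x03->0x0f len=7 : fa af 24 e4 07 6d 66
[5] 0x17->0x06 len=5 : 46 ff 48 46 3c
query mem[0x00]=0x0e, mem[0x14]=0x6d, mem[0x06]=0x46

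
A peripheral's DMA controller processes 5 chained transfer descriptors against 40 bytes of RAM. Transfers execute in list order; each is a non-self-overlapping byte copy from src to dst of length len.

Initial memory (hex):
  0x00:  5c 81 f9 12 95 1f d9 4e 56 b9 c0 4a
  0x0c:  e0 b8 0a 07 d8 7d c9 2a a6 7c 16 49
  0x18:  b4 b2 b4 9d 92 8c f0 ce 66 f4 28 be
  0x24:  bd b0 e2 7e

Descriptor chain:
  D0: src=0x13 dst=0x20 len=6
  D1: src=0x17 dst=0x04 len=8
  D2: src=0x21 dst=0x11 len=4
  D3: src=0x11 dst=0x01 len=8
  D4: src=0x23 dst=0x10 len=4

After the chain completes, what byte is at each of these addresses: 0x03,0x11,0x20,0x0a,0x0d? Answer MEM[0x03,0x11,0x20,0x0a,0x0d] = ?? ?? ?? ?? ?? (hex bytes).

MEM[0x03,0x11,0x20,0x0a,0x0d] = 16 49 2a 8c b8

[0] 0x13->0x20 len=6 : 2a a6 7c 16 49 b4
[1] 0x17->0x04 len=8 : 49 b4 b2 b4 9d 92 8c f0
[2] 0x21->0x11 len=4 : a6 7c 16 49
[3] 0x11->0x01 len=8 : a6 7c 16 49 7c 16 49 b4
[4] 0x23->0x10 len=4 : 16 49 b4 e2
query mem[0x03]=0x16, mem[0x11]=0x49, mem[0x20]=0x2a, mem[0x0a]=0x8c, mem[0x0d]=0xb8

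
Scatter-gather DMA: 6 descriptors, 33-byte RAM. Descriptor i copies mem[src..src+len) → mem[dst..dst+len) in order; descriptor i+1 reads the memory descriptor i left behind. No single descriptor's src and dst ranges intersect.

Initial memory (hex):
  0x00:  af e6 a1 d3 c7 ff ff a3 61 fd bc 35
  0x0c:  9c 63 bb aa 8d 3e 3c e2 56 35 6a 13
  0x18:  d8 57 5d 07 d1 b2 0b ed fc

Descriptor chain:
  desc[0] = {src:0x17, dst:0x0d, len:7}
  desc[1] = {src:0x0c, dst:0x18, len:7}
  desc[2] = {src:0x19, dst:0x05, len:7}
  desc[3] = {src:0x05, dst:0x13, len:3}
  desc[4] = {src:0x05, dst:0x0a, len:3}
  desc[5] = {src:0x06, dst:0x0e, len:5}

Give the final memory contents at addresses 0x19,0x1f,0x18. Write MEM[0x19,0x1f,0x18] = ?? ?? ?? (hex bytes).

MEM[0x19,0x1f,0x18] = 13 ed 9c

D0: mem[0x0d..0x13] <- [13 d8 57 5d 07 d1 b2]
D1: mem[0x18..0x1e] <- [9c 13 d8 57 5d 07 d1]
D2: mem[0x05..0x0b] <- [13 d8 57 5d 07 d1 ed]
D3: mem[0x13..0x15] <- [13 d8 57]
D4: mem[0x0a..0x0c] <- [13 d8 57]
D5: mem[0x0e..0x12] <- [d8 57 5d 07 13]
query mem[0x19]=0x13, mem[0x1f]=0xed, mem[0x18]=0x9c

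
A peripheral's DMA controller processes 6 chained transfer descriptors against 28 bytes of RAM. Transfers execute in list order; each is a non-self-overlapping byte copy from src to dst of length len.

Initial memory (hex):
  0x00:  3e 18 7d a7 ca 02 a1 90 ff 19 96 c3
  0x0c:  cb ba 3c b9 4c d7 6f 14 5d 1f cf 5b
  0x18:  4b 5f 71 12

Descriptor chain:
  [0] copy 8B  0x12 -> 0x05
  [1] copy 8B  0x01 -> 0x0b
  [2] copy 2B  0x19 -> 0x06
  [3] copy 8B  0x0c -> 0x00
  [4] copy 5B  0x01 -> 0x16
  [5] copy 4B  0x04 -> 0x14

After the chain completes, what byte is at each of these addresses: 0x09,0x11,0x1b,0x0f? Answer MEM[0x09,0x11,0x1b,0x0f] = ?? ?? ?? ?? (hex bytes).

[0] 0x12->0x05 len=8 : 6f 14 5d 1f cf 5b 4b 5f
[1] 0x01->0x0b len=8 : 18 7d a7 ca 6f 14 5d 1f
[2] 0x19->0x06 len=2 : 5f 71
[3] 0x0c->0x00 len=8 : 7d a7 ca 6f 14 5d 1f 14
[4] 0x01->0x16 len=5 : a7 ca 6f 14 5d
[5] 0x04->0x14 len=4 : 14 5d 1f 14
query mem[0x09]=0xcf, mem[0x11]=0x5d, mem[0x1b]=0x12, mem[0x0f]=0x6f

MEM[0x09,0x11,0x1b,0x0f] = cf 5d 12 6f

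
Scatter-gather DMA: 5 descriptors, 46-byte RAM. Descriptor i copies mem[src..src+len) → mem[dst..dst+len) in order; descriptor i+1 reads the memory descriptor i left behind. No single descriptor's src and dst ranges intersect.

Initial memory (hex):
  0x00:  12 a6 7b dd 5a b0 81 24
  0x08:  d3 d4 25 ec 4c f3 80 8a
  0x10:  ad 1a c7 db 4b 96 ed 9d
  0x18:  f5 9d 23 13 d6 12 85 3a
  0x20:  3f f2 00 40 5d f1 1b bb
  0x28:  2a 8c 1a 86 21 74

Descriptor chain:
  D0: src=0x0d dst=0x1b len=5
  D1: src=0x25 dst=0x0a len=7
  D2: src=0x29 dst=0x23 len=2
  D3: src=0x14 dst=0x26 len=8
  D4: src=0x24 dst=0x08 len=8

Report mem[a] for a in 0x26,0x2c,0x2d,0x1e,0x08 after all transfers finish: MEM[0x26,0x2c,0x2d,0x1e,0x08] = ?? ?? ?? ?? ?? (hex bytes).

[0] 0x0d->0x1b len=5 : f3 80 8a ad 1a
[1] 0x25->0x0a len=7 : f1 1b bb 2a 8c 1a 86
[2] 0x29->0x23 len=2 : 8c 1a
[3] 0x14->0x26 len=8 : 4b 96 ed 9d f5 9d 23 f3
[4] 0x24->0x08 len=8 : 1a f1 4b 96 ed 9d f5 9d
query mem[0x26]=0x4b, mem[0x2c]=0x23, mem[0x2d]=0xf3, mem[0x1e]=0xad, mem[0x08]=0x1a

MEM[0x26,0x2c,0x2d,0x1e,0x08] = 4b 23 f3 ad 1a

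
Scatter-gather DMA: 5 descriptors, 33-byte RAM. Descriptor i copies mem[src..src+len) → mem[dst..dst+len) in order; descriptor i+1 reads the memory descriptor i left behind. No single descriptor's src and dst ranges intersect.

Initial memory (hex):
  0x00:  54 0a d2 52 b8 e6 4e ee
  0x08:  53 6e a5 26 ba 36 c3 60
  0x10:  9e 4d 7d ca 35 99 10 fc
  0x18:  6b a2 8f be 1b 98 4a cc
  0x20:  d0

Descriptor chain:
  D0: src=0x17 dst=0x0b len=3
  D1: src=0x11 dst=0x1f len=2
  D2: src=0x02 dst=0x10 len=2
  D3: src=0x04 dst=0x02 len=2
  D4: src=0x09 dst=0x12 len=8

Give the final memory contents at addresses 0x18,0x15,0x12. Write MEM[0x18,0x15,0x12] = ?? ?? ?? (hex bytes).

MEM[0x18,0x15,0x12] = 60 6b 6e

#0 dst[0x0b+3] := {0xfc,0x6b,0xa2}
#1 dst[0x1f+2] := {0x4d,0x7d}
#2 dst[0x10+2] := {0xd2,0x52}
#3 dst[0x02+2] := {0xb8,0xe6}
#4 dst[0x12+8] := {0x6e,0xa5,0xfc,0x6b,0xa2,0xc3,0x60,0xd2}
query mem[0x18]=0x60, mem[0x15]=0x6b, mem[0x12]=0x6e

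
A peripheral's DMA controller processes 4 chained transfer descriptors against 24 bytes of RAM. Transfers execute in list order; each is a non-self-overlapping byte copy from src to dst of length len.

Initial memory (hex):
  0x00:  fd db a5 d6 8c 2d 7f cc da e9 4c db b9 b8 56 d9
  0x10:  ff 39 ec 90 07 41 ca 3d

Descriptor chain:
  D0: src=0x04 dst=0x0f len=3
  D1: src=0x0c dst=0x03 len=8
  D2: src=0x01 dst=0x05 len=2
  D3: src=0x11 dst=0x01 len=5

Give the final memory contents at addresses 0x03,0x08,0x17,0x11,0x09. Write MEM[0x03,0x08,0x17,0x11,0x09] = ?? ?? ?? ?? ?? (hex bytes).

MEM[0x03,0x08,0x17,0x11,0x09] = 90 7f 3d 7f ec

[0] 0x04->0x0f len=3 : 8c 2d 7f
[1] 0x0c->0x03 len=8 : b9 b8 56 8c 2d 7f ec 90
[2] 0x01->0x05 len=2 : db a5
[3] 0x11->0x01 len=5 : 7f ec 90 07 41
query mem[0x03]=0x90, mem[0x08]=0x7f, mem[0x17]=0x3d, mem[0x11]=0x7f, mem[0x09]=0xec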